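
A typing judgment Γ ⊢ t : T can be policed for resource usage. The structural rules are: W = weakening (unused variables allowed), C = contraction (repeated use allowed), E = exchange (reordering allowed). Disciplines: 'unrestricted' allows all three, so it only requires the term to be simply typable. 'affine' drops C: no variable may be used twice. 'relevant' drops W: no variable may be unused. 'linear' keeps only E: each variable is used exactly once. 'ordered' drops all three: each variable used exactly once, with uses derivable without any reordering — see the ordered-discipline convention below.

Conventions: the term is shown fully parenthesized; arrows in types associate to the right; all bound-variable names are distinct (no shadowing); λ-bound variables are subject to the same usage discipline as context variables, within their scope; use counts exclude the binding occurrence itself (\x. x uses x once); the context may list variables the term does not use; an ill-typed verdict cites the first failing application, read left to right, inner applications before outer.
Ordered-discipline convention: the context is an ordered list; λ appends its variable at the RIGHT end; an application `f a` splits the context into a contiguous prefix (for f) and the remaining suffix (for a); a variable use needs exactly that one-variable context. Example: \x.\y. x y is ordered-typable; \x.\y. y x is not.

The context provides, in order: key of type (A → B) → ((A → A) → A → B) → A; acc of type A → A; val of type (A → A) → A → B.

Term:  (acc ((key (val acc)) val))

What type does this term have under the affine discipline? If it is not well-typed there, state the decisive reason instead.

not well-typed under affine — acc ×2, val ×2 used more than once (contraction)
variable uses: key ×1; acc ×2; val ×2
order of uses: acc, key, val, acc, val
typing: ✓ — A
summary: ordered ✗; linear ✗; affine ✗; relevant ✓; unrestricted ✓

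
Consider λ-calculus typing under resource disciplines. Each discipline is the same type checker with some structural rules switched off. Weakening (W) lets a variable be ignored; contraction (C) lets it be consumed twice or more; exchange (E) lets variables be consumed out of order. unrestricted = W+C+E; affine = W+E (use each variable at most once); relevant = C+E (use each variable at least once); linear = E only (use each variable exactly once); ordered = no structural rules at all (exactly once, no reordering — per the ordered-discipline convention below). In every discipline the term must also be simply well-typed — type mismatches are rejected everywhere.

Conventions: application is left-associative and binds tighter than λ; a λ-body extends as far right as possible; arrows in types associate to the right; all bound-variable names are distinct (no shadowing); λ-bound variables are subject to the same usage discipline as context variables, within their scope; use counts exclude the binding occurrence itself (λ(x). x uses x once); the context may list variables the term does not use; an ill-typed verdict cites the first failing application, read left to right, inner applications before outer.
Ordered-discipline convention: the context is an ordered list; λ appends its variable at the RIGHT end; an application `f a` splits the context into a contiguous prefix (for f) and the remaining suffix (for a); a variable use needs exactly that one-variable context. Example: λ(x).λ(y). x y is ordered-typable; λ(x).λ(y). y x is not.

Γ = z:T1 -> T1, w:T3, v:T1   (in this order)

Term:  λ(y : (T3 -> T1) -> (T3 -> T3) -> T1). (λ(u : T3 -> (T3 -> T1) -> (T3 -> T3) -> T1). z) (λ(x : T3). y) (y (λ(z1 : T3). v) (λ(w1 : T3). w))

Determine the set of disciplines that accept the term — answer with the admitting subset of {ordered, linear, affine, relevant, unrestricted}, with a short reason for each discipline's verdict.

admitted by: unrestricted
counts: z=1; w=1; v=1; y [bound]=2; u [bound]=0; x [bound]=0; z1 [bound]=0; w1 [bound]=0
order of uses: z, y, y, v, w
typing: ✓ — ((T3 -> T1) -> (T3 -> T3) -> T1) -> T1
ordered ✗ (uses contraction: y ×2; u, x, z1, w1 left unused)
linear ✗ (uses contraction: y ×2; u, x, z1, w1 left unused)
affine ✗ (uses contraction: y ×2)
relevant ✗ (u, x, z1, w1 left unused)
unrestricted ✓ (well-typed at ((T3 -> T1) -> (T3 -> T3) -> T1) -> T1; no restrictions here)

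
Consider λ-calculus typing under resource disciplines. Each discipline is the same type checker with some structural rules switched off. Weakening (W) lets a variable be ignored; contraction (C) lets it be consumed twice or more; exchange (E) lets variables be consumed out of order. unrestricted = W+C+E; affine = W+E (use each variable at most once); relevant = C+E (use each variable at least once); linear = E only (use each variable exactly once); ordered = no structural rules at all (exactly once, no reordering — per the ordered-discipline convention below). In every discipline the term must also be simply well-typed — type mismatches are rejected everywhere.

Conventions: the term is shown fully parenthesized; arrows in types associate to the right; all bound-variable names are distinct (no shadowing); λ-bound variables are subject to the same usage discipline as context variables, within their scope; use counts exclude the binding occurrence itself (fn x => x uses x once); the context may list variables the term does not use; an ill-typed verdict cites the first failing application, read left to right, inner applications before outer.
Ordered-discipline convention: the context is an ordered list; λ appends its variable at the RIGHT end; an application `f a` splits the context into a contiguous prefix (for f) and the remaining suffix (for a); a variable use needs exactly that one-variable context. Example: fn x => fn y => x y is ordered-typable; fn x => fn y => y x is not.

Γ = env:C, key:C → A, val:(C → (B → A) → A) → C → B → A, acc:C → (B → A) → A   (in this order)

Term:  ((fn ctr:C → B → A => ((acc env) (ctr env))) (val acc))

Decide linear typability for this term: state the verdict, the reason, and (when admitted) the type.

no — uses contraction: env ×2, acc ×2; key left unused
counts: env ×2; key ×0; val ×1; acc ×2; ctr (λ-bound) ×1
order of uses: acc, env, ctr, env, val, acc
typing: well-typed — term : A
all disciplines: ordered ✗, linear ✗, affine ✗, relevant ✗, unrestricted ✓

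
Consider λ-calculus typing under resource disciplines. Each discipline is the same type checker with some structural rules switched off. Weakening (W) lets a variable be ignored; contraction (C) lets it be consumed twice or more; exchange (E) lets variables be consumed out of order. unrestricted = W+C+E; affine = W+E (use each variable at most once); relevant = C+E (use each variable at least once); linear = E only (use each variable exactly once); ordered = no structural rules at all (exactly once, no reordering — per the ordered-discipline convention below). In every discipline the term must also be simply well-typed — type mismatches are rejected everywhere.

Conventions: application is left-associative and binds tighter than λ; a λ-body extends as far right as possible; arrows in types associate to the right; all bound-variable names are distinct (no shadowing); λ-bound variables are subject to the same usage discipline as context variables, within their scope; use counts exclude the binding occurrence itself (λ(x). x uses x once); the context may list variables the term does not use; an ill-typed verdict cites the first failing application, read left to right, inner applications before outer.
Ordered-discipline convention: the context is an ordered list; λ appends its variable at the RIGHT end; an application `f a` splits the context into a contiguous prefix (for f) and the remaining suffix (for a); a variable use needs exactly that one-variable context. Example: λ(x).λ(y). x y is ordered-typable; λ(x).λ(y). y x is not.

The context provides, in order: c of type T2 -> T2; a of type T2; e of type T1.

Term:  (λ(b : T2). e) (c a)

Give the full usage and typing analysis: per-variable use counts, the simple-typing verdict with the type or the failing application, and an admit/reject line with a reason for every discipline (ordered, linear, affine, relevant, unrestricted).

usage: c: 1×; a: 1×; e: 1×; b (λ-bound): 0×
left-to-right use order: e, c, a
typing: ✓ — T1
ordered: ✗ — needs weakening: b unused
linear: ✗ — needs weakening: b unused
affine: ✓ — no duplicate uses among c, a, e, b
relevant: ✗ — needs weakening: b unused
unrestricted: ✓ — typability at T1 is all that's needed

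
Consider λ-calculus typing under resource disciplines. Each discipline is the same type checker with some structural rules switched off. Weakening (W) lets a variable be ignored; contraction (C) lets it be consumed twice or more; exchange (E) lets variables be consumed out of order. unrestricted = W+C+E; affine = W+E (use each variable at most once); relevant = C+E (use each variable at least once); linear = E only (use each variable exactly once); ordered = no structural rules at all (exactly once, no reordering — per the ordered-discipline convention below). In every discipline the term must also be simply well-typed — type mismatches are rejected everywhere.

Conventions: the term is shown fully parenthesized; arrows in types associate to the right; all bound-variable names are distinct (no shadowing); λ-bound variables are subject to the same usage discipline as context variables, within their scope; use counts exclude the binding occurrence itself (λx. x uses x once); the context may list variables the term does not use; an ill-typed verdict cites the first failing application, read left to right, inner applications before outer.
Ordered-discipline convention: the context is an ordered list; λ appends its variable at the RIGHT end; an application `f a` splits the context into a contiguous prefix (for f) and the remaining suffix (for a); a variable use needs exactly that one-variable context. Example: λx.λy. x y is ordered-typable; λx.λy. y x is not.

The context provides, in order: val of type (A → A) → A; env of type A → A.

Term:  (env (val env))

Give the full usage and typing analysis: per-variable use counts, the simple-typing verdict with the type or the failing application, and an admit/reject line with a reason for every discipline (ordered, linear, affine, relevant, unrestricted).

use counts: val: 1; env: 2
order of uses: env, val, env
typing: the term checks, with type A
ordered ✗ (env ×2 used more than once (contraction))
linear ✗ (env ×2 used more than once (contraction))
affine ✗ (env ×2 used more than once (contraction))
relevant ✓ (val, env: all used, weakening unneeded)
unrestricted ✓ (well-typed at A; no restrictions here)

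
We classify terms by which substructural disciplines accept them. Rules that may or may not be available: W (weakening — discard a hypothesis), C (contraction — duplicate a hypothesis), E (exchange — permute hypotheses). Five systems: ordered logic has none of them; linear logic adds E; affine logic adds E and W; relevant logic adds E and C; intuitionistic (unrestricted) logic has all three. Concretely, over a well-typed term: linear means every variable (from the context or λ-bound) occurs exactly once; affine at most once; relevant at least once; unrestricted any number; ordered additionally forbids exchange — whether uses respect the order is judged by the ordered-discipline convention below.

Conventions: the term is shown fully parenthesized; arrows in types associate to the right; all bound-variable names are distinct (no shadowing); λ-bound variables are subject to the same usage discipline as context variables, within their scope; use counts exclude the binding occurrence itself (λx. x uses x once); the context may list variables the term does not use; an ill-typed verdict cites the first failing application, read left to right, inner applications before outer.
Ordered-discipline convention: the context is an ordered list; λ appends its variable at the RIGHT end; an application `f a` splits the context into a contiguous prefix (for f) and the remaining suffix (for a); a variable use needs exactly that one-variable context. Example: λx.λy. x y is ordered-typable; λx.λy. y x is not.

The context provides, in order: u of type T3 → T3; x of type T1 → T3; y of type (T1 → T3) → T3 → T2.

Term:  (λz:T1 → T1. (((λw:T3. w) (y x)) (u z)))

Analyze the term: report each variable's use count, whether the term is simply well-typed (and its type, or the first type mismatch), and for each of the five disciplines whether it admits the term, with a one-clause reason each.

use counts: u: 1, x: 1, y: 1, z [bound]: 1, w [bound]: 1
use order (left to right): w, y, x, u, z
typing: ill-typed: an application expects T3 but receives T3 → T2
ordered: ✗, a type mismatch blocks all five
linear: ✗, the type mismatch rejects it
affine: ✗, not simply typable
relevant: ✗, fails simple typing
unrestricted: ✗, a type mismatch blocks all five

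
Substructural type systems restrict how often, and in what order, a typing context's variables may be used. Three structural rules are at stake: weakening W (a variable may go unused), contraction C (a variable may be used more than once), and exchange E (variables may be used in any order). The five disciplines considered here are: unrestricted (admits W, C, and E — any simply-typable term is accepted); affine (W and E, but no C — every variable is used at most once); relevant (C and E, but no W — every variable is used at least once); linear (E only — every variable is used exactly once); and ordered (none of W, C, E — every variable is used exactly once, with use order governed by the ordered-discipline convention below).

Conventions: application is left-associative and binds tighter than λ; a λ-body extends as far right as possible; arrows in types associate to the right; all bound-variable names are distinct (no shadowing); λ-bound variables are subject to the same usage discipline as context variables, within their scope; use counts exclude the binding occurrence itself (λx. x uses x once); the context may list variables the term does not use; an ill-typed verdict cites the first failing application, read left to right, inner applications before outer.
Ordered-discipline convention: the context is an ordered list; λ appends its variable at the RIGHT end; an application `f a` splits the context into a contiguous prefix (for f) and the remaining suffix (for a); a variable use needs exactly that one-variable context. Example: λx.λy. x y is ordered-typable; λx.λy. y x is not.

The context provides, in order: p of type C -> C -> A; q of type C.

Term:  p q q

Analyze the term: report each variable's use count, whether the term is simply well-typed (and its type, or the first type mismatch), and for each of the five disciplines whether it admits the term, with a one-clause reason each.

use counts: p: 1; q: 2
uses in reading order: p, q, q
typing: well-typed at A
ordered ✗ (repeated use of q ×2)
linear ✗ (repeated use of q ×2)
affine ✗ (repeated use of q ×2)
relevant ✓ (every one of p, q appears)
unrestricted ✓ (well-typed at A; no restrictions here)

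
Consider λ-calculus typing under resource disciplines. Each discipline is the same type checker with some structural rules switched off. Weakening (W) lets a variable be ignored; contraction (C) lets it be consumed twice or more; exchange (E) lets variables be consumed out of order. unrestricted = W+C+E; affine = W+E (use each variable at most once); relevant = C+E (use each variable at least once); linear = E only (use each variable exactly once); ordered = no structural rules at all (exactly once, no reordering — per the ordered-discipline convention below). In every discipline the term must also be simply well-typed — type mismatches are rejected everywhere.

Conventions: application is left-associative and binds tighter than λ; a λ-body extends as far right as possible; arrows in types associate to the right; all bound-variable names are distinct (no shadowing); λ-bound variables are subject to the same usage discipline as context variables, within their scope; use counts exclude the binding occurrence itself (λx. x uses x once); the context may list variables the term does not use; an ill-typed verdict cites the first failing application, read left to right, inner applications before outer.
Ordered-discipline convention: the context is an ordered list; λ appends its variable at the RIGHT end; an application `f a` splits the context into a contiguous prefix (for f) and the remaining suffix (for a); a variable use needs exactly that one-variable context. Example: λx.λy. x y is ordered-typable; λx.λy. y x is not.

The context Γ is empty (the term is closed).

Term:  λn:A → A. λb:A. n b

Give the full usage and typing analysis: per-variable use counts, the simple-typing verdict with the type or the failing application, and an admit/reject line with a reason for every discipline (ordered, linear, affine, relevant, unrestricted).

usage: n [bound]: 1, b [bound]: 1
order of uses: n, b
typing: ✓ — (A → A) → A → A
ordered ✓ (n, b once each; derivable with no W/C/E)
linear ✓ (single use per variable (n, b))
affine ✓ (n, b: no repeats, contraction unneeded)
relevant ✓ (at least one use each (n, b))
unrestricted ✓ (simply typable at (A → A) → A → A; W, C, E all held)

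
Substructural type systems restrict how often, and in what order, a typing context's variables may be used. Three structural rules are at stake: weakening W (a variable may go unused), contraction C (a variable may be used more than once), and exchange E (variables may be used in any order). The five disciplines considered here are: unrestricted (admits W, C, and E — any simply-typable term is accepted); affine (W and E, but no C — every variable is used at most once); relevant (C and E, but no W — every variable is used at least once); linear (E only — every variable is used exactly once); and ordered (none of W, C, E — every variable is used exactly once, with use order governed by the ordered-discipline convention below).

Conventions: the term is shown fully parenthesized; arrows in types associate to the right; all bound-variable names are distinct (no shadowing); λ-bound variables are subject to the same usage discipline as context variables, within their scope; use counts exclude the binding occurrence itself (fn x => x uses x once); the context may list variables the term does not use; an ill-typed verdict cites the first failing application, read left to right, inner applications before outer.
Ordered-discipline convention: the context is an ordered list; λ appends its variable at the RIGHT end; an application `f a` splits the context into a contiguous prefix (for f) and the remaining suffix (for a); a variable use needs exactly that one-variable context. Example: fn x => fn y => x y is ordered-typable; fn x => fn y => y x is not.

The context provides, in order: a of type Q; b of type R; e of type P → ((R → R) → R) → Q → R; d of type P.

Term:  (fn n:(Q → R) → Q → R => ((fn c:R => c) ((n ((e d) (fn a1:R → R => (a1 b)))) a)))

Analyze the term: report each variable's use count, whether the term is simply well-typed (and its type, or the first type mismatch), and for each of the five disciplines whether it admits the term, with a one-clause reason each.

usage: a=1; b=1; e=1; d=1; n (bound)=1; c (bound)=1; a1 (bound)=1
use order (left to right): c, n, e, d, a1, b, a
typing: ✓ — ((Q → R) → Q → R) → R
ordered: ✗, no contiguous prefix/suffix split fits c, n, e, d, a1, b, a
linear: ✓, each of a, b, e, d, n, c, a1 used exactly once
affine: ✓, no duplicate uses among a, b, e, d, n, c, a1
relevant: ✓, none of a, b, e, d, n, c, a1 goes unused
unrestricted: ✓, simply typable at ((Q → R) → Q → R) → R; W, C, E all held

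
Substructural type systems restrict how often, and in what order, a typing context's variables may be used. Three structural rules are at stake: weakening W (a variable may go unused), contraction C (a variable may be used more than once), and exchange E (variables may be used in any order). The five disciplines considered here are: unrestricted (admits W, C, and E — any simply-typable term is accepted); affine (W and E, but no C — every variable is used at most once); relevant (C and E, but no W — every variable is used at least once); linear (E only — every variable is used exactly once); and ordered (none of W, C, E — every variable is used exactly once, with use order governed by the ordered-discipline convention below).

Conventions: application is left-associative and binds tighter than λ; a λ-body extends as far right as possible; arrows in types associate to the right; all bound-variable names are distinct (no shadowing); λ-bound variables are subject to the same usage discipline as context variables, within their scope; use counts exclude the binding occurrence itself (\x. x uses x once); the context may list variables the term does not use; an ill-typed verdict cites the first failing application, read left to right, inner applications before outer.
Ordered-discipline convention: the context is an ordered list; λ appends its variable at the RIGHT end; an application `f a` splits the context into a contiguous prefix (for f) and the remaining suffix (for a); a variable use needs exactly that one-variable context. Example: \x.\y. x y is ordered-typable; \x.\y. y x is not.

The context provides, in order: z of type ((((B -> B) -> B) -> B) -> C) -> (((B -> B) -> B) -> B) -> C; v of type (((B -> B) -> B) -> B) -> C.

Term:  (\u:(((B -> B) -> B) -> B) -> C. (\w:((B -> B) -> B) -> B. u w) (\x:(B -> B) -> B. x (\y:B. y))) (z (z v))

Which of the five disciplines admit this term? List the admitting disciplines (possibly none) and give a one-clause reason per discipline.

admitting disciplines: relevant, unrestricted
variable uses: z: 2, v: 1, u [bound]: 1, w [bound]: 1, x [bound]: 1, y [bound]: 1
order of uses: u, w, x, y, z, z, v
typing: well-typed — term : C
ordered: ✗ — uses contraction: z ×2
linear: ✗ — uses contraction: z ×2
affine: ✗ — uses contraction: z ×2
relevant: ✓ — at least one use each (z, v, u, w, x, y)
unrestricted: ✓ — typability at C is all that's needed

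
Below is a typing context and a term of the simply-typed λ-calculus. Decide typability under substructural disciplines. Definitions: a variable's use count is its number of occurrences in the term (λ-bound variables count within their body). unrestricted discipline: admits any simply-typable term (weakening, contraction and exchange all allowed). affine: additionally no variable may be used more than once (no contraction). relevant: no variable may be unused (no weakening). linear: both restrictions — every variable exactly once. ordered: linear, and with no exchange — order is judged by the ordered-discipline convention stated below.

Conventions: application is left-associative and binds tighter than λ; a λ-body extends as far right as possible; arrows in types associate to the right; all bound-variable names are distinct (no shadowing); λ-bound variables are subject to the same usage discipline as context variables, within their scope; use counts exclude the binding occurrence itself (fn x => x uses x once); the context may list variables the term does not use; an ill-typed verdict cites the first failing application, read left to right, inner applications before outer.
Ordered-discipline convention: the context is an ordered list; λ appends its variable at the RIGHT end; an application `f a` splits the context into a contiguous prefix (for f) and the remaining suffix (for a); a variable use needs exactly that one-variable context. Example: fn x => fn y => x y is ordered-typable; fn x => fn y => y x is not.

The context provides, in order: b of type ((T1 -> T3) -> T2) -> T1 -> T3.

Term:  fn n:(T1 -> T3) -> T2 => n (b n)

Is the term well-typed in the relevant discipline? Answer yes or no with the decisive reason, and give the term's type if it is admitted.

yes — at least one use each (b, n); term : ((T1 -> T3) -> T2) -> T2
counts: b=1; n (bound)=2
order of uses: n, b, n
typing: the term checks, with type ((T1 -> T3) -> T2) -> T2
per-discipline verdicts: ordered ✗ | linear ✗ | affine ✗ | relevant ✓ | unrestricted ✓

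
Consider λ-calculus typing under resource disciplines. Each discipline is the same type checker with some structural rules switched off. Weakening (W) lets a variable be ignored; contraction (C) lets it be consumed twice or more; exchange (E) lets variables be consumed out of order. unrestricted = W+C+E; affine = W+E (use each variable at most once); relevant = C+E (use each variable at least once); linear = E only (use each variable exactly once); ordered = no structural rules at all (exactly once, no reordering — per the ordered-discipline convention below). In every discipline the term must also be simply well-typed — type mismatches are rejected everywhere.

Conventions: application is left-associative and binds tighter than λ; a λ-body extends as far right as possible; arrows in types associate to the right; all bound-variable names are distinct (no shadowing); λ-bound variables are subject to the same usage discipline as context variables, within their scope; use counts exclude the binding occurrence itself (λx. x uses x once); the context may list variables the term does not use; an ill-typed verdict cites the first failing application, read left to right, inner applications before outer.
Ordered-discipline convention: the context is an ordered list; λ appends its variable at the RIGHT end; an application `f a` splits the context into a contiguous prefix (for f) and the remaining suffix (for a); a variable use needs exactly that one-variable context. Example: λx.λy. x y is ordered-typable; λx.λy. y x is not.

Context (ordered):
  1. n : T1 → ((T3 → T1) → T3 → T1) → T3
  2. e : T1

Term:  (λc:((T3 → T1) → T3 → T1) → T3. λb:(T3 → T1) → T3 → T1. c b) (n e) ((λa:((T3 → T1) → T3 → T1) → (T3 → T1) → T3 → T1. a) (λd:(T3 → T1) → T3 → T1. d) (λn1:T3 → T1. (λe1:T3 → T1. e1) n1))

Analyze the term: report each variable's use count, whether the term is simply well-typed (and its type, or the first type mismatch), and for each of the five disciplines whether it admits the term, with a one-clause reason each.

usage: n: 1×; e: 1×; c (bound): 1×; b (bound): 1×; a (bound): 1×; d (bound): 1×; n1 (bound): 1×; e1 (bound): 1×
use order (left to right): c, b, n, e, a, d, e1, n1
typing: well-typed — term : T3
ordered ✓ (n, e, c, b, a, d, n1, e1 once each; derivable with no W/C/E)
linear ✓ (each of n, e, c, b, a, d, n1, e1 used exactly once)
affine ✓ (none of n, e, c, b, a, d, n1, e1 used more than once)
relevant ✓ (none of n, e, c, b, a, d, n1, e1 goes unused)
unrestricted ✓ (typability at T3 is all that's needed)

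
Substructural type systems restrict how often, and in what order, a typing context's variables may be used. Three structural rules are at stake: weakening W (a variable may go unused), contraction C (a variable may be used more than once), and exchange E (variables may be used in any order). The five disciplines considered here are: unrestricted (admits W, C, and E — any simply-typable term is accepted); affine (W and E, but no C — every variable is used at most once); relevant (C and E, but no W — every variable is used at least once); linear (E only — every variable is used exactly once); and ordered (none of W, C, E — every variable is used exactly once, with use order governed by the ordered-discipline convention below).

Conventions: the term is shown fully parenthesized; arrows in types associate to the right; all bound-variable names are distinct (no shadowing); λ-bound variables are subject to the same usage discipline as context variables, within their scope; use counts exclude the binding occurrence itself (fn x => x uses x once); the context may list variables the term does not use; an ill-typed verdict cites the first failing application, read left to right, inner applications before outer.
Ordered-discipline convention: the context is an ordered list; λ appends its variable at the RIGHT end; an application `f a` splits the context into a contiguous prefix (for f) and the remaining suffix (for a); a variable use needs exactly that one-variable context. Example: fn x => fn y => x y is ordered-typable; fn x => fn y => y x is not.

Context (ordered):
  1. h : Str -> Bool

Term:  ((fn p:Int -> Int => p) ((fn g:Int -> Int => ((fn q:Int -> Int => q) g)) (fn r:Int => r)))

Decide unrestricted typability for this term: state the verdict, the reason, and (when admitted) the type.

yes — well-typed at Int -> Int; no restrictions here; term : Int -> Int
usage: h=0, p (λ-bound)=1, g (λ-bound)=1, q (λ-bound)=1, r (λ-bound)=1
use order (left to right): p, q, g, r
typing: well-typed at Int -> Int
per-discipline verdicts: ordered ✗ · linear ✗ · affine ✓ · relevant ✗ · unrestricted ✓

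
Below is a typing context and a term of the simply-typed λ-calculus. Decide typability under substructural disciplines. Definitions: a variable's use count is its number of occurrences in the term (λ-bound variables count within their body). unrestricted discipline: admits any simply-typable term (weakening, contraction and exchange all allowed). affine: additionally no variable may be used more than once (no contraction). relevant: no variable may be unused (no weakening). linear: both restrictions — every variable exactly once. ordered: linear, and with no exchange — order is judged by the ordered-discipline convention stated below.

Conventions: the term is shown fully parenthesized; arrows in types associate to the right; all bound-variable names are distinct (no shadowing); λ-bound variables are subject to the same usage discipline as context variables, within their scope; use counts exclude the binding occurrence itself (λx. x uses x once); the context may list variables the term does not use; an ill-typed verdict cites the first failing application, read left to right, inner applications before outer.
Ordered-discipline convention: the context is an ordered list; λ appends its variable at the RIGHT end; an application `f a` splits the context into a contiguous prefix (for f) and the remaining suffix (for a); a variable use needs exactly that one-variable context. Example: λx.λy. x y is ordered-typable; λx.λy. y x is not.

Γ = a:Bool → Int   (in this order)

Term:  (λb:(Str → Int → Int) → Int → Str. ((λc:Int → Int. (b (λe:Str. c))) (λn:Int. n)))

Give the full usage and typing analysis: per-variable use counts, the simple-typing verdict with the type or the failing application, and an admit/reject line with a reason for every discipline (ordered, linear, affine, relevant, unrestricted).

counts: a: 0×; b [bound]: 1×; c [bound]: 1×; e [bound]: 0×; n [bound]: 1×
order of uses: b, c, n
typing: ✓ — ((Str → Int → Int) → Int → Str) → Int → Str
ordered: ✗, a, e left unused
linear: ✗, a, e left unused
affine: ✓, a, b, c, e, n: no repeats, contraction unneeded
relevant: ✗, a, e left unused
unrestricted: ✓, type-checks (((Str → Int → Int) → Int → Str) → Int → Str) and nothing is barred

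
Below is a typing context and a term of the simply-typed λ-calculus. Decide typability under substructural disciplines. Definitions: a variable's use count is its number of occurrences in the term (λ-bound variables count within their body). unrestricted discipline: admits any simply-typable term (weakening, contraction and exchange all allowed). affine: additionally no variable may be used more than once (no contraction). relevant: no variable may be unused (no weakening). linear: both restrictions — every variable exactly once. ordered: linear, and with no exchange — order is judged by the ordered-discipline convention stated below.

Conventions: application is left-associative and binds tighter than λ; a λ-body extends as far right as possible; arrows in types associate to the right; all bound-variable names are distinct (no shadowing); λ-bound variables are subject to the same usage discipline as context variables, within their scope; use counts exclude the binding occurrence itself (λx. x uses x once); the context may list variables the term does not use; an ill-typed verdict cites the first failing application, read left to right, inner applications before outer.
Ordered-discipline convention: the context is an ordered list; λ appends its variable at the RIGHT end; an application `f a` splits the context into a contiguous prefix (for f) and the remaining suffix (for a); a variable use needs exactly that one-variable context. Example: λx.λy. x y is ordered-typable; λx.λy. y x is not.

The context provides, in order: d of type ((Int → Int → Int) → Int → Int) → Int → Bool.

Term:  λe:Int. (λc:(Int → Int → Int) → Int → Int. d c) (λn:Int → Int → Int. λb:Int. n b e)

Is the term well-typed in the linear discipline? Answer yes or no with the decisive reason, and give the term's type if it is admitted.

yes — exactly-once usage across d, e, c, n, b; term : Int → Int → Bool
counts: d=1; e (λ-bound)=1; c (λ-bound)=1; n (λ-bound)=1; b (λ-bound)=1
order of uses: d, c, n, b, e
typing: the term checks, with type Int → Int → Bool
per-discipline verdicts: ordered ✗; linear ✓; affine ✓; relevant ✓; unrestricted ✓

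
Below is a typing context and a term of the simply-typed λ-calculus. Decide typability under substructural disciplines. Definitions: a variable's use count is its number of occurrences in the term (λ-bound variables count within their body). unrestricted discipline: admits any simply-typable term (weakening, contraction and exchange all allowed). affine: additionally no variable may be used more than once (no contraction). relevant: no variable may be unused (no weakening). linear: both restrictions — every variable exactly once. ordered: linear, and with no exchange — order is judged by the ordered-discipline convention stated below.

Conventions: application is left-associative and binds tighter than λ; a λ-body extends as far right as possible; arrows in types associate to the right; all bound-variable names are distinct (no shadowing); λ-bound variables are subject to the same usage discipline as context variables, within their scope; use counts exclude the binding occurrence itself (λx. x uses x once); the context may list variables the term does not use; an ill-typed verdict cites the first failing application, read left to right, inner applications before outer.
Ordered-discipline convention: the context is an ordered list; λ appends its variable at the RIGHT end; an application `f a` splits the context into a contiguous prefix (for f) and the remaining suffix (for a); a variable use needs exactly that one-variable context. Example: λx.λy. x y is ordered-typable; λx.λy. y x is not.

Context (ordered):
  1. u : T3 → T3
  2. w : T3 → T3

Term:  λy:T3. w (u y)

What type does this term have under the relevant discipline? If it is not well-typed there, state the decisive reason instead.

term : T3 → T3
variable uses: u: 1×; w: 1×; y (bound): 1×
order of uses: w, u, y
typing: the term checks, with type T3 → T3
summary: ordered ✗, linear ✓, affine ✓, relevant ✓, unrestricted ✓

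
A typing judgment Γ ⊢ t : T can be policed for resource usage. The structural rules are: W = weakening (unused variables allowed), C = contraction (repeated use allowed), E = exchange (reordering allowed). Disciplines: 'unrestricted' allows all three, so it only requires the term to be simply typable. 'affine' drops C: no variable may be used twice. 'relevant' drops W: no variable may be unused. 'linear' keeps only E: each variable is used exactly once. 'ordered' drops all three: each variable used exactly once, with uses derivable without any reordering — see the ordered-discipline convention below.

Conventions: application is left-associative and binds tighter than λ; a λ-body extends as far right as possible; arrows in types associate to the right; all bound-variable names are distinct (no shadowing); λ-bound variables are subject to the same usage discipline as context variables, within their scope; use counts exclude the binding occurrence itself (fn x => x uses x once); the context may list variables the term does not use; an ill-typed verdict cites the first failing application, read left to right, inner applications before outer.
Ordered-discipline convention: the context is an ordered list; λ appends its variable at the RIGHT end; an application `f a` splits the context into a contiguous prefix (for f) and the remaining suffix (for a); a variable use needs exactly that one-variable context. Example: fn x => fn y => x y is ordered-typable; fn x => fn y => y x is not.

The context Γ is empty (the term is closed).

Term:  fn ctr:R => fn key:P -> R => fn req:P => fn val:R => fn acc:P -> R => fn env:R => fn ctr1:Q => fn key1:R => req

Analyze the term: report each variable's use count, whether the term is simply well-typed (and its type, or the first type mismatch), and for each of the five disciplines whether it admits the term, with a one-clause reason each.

variable uses: ctr (λ-bound)=0, key (λ-bound)=0, req (λ-bound)=1, val (λ-bound)=0, acc (λ-bound)=0, env (λ-bound)=0, ctr1 (λ-bound)=0, key1 (λ-bound)=0
use order (left to right): req
typing: ✓ — R -> (P -> R) -> P -> R -> (P -> R) -> R -> Q -> R -> P
ordered: ✗, needs weakening: ctr, key, val, acc, env, ctr1, key1 unused
linear: ✗, needs weakening: ctr, key, val, acc, env, ctr1, key1 unused
affine: ✓, at most one use each (ctr, key, req, val, acc, env, ctr1, key1)
relevant: ✗, needs weakening: ctr, key, val, acc, env, ctr1, key1 unused
unrestricted: ✓, well-typed at R -> (P -> R) -> P -> R -> (P -> R) -> R -> Q -> R -> P; no restrictions here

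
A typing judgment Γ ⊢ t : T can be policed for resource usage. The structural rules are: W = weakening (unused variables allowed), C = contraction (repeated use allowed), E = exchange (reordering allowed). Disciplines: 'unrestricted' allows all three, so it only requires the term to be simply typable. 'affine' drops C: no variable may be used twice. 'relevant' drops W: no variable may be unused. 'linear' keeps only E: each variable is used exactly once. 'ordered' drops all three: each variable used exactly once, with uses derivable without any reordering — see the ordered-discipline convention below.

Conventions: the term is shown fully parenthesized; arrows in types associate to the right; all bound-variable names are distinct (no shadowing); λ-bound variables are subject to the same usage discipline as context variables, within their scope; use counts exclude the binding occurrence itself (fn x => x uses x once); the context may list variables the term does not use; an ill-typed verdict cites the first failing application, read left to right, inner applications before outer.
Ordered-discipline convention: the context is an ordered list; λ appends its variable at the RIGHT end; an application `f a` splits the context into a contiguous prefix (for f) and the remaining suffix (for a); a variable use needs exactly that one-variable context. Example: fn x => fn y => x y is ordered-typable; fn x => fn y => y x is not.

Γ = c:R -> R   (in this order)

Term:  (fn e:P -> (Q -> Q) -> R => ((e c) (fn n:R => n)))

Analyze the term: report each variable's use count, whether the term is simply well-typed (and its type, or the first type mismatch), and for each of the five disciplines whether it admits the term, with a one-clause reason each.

usage: c: 1×; e (λ-bound): 1×; n (λ-bound): 1×
use order (left to right): e, c, n
typing: ill-typed: an argument R -> R mismatches the expected P
ordered: ✗, a type mismatch blocks all five
linear: ✗, the type mismatch rejects it
affine: ✗, not simply typable
relevant: ✗, fails simple typing
unrestricted: ✗, a type mismatch blocks all five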